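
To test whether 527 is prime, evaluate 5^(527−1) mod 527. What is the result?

253

5^1 ≡ 5 (mod 527)
5^2 ≡ 5^2 = 25 ≡ 25 (mod 527)
5^4 ≡ 25^2 = 625 ≡ 98 (mod 527)
5^8 ≡ 98^2 = 9604 ≡ 118 (mod 527)
5^16 ≡ 118^2 = 13924 ≡ 222 (mod 527)
5^32 ≡ 222^2 = 49284 ≡ 273 (mod 527)
5^64 ≡ 273^2 = 74529 ≡ 222 (mod 527)
5^128 ≡ 222^2 = 49284 ≡ 273 (mod 527)
5^256 ≡ 273^2 = 74529 ≡ 222 (mod 527)
5^512 ≡ 222^2 = 49284 ≡ 273 (mod 527)
526 = 512 + 8 + 4 + 2 in binary powers of 2.
So 5^526 ≡ 273 · 118 · 98 · 25 ≡ 253 (mod 527).
Since 253 ≠ 1, base 5 is a Fermat witness: 527 is composite.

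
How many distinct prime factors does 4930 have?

4

4930 = 2 · 2465
2465 = 5 · 493
493 = 17 · 29
4930 = 2 · 5 · 17 · 29, which has 4 distinct prime factors.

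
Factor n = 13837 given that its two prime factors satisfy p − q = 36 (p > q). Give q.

101

Since p = q + 36, we have 13837 = q(q + 36), so q² + 36q − 13837 = 0.
Discriminant: 36² + 4·13837 = 1296 + 55348 = 56644; √56644 = 238.
q = (−36 + 238)/2 = 101, and p = q + 36 = 137.
Check: 101 · 137 = 13837.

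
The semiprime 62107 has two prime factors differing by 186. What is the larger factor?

Since p = q + 186, we have 62107 = q(q + 186), so q² + 186q − 62107 = 0.
Discriminant: 186² + 4·62107 = 34596 + 248428 = 283024; √283024 = 532.
q = (−186 + 532)/2 = 173, and p = q + 186 = 359.
Check: 173 · 359 = 62107.

359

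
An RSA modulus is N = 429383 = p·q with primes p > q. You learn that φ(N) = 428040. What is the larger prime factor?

821

φ(n) = (p−1)(q−1) = n − (p+q) + 1, so p + q = 429383 − 428040 + 1 = 1344.
p and q are the roots of t² − 1344t + 429383 = 0.
Discriminant: 1344² − 4·429383 = 1806336 − 1717532 = 88804; √88804 = 298.
q = (1344 − 298)/2 = 523, p = (1344 + 298)/2 = 821.
Check: 523 · 821 = 429383.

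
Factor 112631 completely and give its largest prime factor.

112631 = 23 · 4897
4897 = 59 · 83
83 is prime.
So 112631 = 23 · 59 · 83; the largest prime factor is 83.

83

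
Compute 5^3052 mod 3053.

522

5^1 ≡ 5 (mod 3053)
5^2 ≡ 5^2 = 25 ≡ 25 (mod 3053)
5^4 ≡ 25^2 = 625 ≡ 625 (mod 3053)
5^8 ≡ 625^2 = 390625 ≡ 2894 (mod 3053)
5^16 ≡ 2894^2 = 8375236 ≡ 857 (mod 3053)
5^32 ≡ 857^2 = 734449 ≡ 1729 (mod 3053)
5^64 ≡ 1729^2 = 2989441 ≡ 554 (mod 3053)
5^128 ≡ 554^2 = 306916 ≡ 1616 (mod 3053)
5^256 ≡ 1616^2 = 2611456 ≡ 1141 (mod 3053)
5^512 ≡ 1141^2 = 1301881 ≡ 1303 (mod 3053)
5^1024 ≡ 1303^2 = 1697809 ≡ 341 (mod 3053)
5^2048 ≡ 341^2 = 116281 ≡ 267 (mod 3053)
3052 = 2048 + 512 + 256 + 128 + 64 + 32 + 8 + 4 in binary powers of 2.
So 5^3052 ≡ 267 · 1303 · 1141 · 1616 · 554 · 1729 · 2894 · 625 ≡ 522 (mod 3053).
Since 522 ≠ 1, base 5 is a Fermat witness: 3053 is composite.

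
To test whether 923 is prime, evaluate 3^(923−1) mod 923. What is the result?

432

3^1 ≡ 3 (mod 923)
3^2 ≡ 3^2 = 9 ≡ 9 (mod 923)
3^4 ≡ 9^2 = 81 ≡ 81 (mod 923)
3^8 ≡ 81^2 = 6561 ≡ 100 (mod 923)
3^16 ≡ 100^2 = 10000 ≡ 770 (mod 923)
3^32 ≡ 770^2 = 592900 ≡ 334 (mod 923)
3^64 ≡ 334^2 = 111556 ≡ 796 (mod 923)
3^128 ≡ 796^2 = 633616 ≡ 438 (mod 923)
3^256 ≡ 438^2 = 191844 ≡ 783 (mod 923)
3^512 ≡ 783^2 = 613089 ≡ 217 (mod 923)
922 = 512 + 256 + 128 + 16 + 8 + 2 in binary powers of 2.
So 3^922 ≡ 217 · 783 · 438 · 770 · 100 · 9 ≡ 432 (mod 923).
Since 432 ≠ 1, base 3 is a Fermat witness: 923 is composite.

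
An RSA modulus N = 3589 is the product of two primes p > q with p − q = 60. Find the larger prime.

Since p = q + 60, we have 3589 = q(q + 60), so q² + 60q − 3589 = 0.
Discriminant: 60² + 4·3589 = 3600 + 14356 = 17956; √17956 = 134.
q = (−60 + 134)/2 = 37, and p = q + 60 = 97.
Check: 37 · 97 = 3589.

97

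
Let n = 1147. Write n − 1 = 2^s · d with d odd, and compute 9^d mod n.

1147 − 1 = 1146 = 2^1 · 573, so d = 573.
9^1 ≡ 9 (mod 1147)
9^2 ≡ 9^2 = 81 ≡ 81 (mod 1147)
9^4 ≡ 81^2 = 6561 ≡ 826 (mod 1147)
9^8 ≡ 826^2 = 682276 ≡ 958 (mod 1147)
9^16 ≡ 958^2 = 917764 ≡ 164 (mod 1147)
9^32 ≡ 164^2 = 26896 ≡ 515 (mod 1147)
9^64 ≡ 515^2 = 265225 ≡ 268 (mod 1147)
9^128 ≡ 268^2 = 71824 ≡ 710 (mod 1147)
9^256 ≡ 710^2 = 504100 ≡ 567 (mod 1147)
9^512 ≡ 567^2 = 321489 ≡ 329 (mod 1147)
573 = 512 + 32 + 16 + 8 + 4 + 1 in binary powers of 2.
So 9^573 ≡ 329 · 515 · 164 · 958 · 826 · 9 ≡ 47 (mod 1147).
Squaring chain: 47; never reaches −1, so base 9 is a Miller–Rabin witness that 1147 is composite.

47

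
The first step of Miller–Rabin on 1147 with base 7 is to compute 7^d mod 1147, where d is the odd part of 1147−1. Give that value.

1025

1147 − 1 = 1146 = 2^1 · 573, so d = 573.
7^1 ≡ 7 (mod 1147)
7^2 ≡ 7^2 = 49 ≡ 49 (mod 1147)
7^4 ≡ 49^2 = 2401 ≡ 107 (mod 1147)
7^8 ≡ 107^2 = 11449 ≡ 1126 (mod 1147)
7^16 ≡ 1126^2 = 1267876 ≡ 441 (mod 1147)
7^32 ≡ 441^2 = 194481 ≡ 638 (mod 1147)
7^64 ≡ 638^2 = 407044 ≡ 1006 (mod 1147)
7^128 ≡ 1006^2 = 1012036 ≡ 382 (mod 1147)
7^256 ≡ 382^2 = 145924 ≡ 255 (mod 1147)
7^512 ≡ 255^2 = 65025 ≡ 793 (mod 1147)
573 = 512 + 32 + 16 + 8 + 4 + 1 in binary powers of 2.
So 7^573 ≡ 793 · 638 · 441 · 1126 · 107 · 7 ≡ 1025 (mod 1147).
Squaring chain: 1025; never reaches −1, so base 7 is a Miller–Rabin witness that 1147 is composite.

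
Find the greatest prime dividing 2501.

2501 = 41 · 61
61 is prime.
So 2501 = 41 · 61; the largest prime factor is 61.

61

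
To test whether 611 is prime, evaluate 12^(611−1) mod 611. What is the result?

12^1 ≡ 12 (mod 611)
12^2 ≡ 12^2 = 144 ≡ 144 (mod 611)
12^4 ≡ 144^2 = 20736 ≡ 573 (mod 611)
12^8 ≡ 573^2 = 328329 ≡ 222 (mod 611)
12^16 ≡ 222^2 = 49284 ≡ 404 (mod 611)
12^32 ≡ 404^2 = 163216 ≡ 79 (mod 611)
12^64 ≡ 79^2 = 6241 ≡ 131 (mod 611)
12^128 ≡ 131^2 = 17161 ≡ 53 (mod 611)
12^256 ≡ 53^2 = 2809 ≡ 365 (mod 611)
12^512 ≡ 365^2 = 133225 ≡ 27 (mod 611)
610 = 512 + 64 + 32 + 2 in binary powers of 2.
So 12^610 ≡ 27 · 131 · 79 · 144 ≡ 118 (mod 611).
Since 118 ≠ 1, base 12 is a Fermat witness: 611 is composite.

118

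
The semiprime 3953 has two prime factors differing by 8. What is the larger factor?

67

Since p = q + 8, we have 3953 = q(q + 8), so q² + 8q − 3953 = 0.
Discriminant: 8² + 4·3953 = 64 + 15812 = 15876; √15876 = 126.
q = (−8 + 126)/2 = 59, and p = q + 8 = 67.
Check: 59 · 67 = 3953.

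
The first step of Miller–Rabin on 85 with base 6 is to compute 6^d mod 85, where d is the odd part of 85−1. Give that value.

85 − 1 = 84 = 2^2 · 21, so d = 21.
6^1 ≡ 6 (mod 85)
6^2 ≡ 6^2 = 36 ≡ 36 (mod 85)
6^4 ≡ 36^2 = 1296 ≡ 21 (mod 85)
6^8 ≡ 21^2 = 441 ≡ 16 (mod 85)
6^16 ≡ 16^2 = 256 ≡ 1 (mod 85)
21 = 16 + 4 + 1 in binary powers of 2.
So 6^21 ≡ 1 · 21 · 6 ≡ 41 (mod 85).
Squaring chain: 41 → 66; never reaches −1, so base 6 is a Miller–Rabin witness that 85 is composite.

41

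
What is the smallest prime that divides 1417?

1417 is odd.
Digit sum 13, not divisible by 3.
Ends in 7: not divisible by 5.
7: 1417 = 7·202 + 3
11: 1417 = 11·128 + 9
13: 1417 = 13·109

13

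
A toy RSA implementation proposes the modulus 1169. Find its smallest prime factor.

7

1169 is odd.
Digit sum 17, not divisible by 3.
Ends in 9: not divisible by 5.
7: 1169 = 7·167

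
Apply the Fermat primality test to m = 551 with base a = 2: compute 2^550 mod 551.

2^1 ≡ 2 (mod 551)
2^2 ≡ 2^2 = 4 ≡ 4 (mod 551)
2^4 ≡ 4^2 = 16 ≡ 16 (mod 551)
2^8 ≡ 16^2 = 256 ≡ 256 (mod 551)
2^16 ≡ 256^2 = 65536 ≡ 518 (mod 551)
2^32 ≡ 518^2 = 268324 ≡ 538 (mod 551)
2^64 ≡ 538^2 = 289444 ≡ 169 (mod 551)
2^128 ≡ 169^2 = 28561 ≡ 460 (mod 551)
2^256 ≡ 460^2 = 211600 ≡ 16 (mod 551)
2^512 ≡ 16^2 = 256 ≡ 256 (mod 551)
550 = 512 + 32 + 4 + 2 in binary powers of 2.
So 2^550 ≡ 256 · 538 · 16 · 4 ≡ 245 (mod 551).
Since 245 ≠ 1, base 2 is a Fermat witness: 551 is composite.

245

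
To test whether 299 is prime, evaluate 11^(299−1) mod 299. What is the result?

11^1 ≡ 11 (mod 299)
11^2 ≡ 11^2 = 121 ≡ 121 (mod 299)
11^4 ≡ 121^2 = 14641 ≡ 289 (mod 299)
11^8 ≡ 289^2 = 83521 ≡ 100 (mod 299)
11^16 ≡ 100^2 = 10000 ≡ 133 (mod 299)
11^32 ≡ 133^2 = 17689 ≡ 48 (mod 299)
11^64 ≡ 48^2 = 2304 ≡ 211 (mod 299)
11^128 ≡ 211^2 = 44521 ≡ 269 (mod 299)
11^256 ≡ 269^2 = 72361 ≡ 3 (mod 299)
298 = 256 + 32 + 8 + 2 in binary powers of 2.
So 11^298 ≡ 3 · 48 · 100 · 121 ≡ 127 (mod 299).
Since 127 ≠ 1, base 11 is a Fermat witness: 299 is composite.

127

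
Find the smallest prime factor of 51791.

51791 is odd.
Digit sum 23, not divisible by 3.
Ends in 1: not divisible by 5.
7: 51791 = 7·7398 + 5
11: 51791 = 11·4708 + 3
13: 51791 = 13·3983 + 12
17: 51791 = 17·3046 + 9
19: 51791 = 19·2725 + 16
23: 51791 = 23·2251 + 18
29: 51791 = 29·1785 + 26
31: 51791 = 31·1670 + 21
37: 51791 = 37·1399 + 28
41: 51791 = 41·1263 + 8
43: 51791 = 43·1204 + 19
47: 51791 = 47·1101 + 44
53: 51791 = 53·977 + 10
59: 51791 = 59·877 + 48
61: 51791 = 61·849 + 2
67: 51791 = 67·773

67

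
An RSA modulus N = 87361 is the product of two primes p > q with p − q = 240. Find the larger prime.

439

Since p = q + 240, we have 87361 = q(q + 240), so q² + 240q − 87361 = 0.
Discriminant: 240² + 4·87361 = 57600 + 349444 = 407044; √407044 = 638.
q = (−240 + 638)/2 = 199, and p = q + 240 = 439.
Check: 199 · 439 = 87361.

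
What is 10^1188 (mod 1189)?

10^1 ≡ 10 (mod 1189)
10^2 ≡ 10^2 = 100 ≡ 100 (mod 1189)
10^4 ≡ 100^2 = 10000 ≡ 488 (mod 1189)
10^8 ≡ 488^2 = 238144 ≡ 344 (mod 1189)
10^16 ≡ 344^2 = 118336 ≡ 625 (mod 1189)
10^32 ≡ 625^2 = 390625 ≡ 633 (mod 1189)
10^64 ≡ 633^2 = 400689 ≡ 1185 (mod 1189)
10^128 ≡ 1185^2 = 1404225 ≡ 16 (mod 1189)
10^256 ≡ 16^2 = 256 ≡ 256 (mod 1189)
10^512 ≡ 256^2 = 65536 ≡ 141 (mod 1189)
10^1024 ≡ 141^2 = 19881 ≡ 857 (mod 1189)
1188 = 1024 + 128 + 32 + 4 in binary powers of 2.
So 10^1188 ≡ 857 · 16 · 633 · 488 ≡ 426 (mod 1189).
Since 426 ≠ 1, base 10 is a Fermat witness: 1189 is composite.

426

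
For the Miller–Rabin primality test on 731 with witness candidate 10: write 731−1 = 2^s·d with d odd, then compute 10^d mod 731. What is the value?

731 − 1 = 730 = 2^1 · 365, so d = 365.
10^1 ≡ 10 (mod 731)
10^2 ≡ 10^2 = 100 ≡ 100 (mod 731)
10^4 ≡ 100^2 = 10000 ≡ 497 (mod 731)
10^8 ≡ 497^2 = 247009 ≡ 662 (mod 731)
10^16 ≡ 662^2 = 438244 ≡ 375 (mod 731)
10^32 ≡ 375^2 = 140625 ≡ 273 (mod 731)
10^64 ≡ 273^2 = 74529 ≡ 698 (mod 731)
10^128 ≡ 698^2 = 487204 ≡ 358 (mod 731)
10^256 ≡ 358^2 = 128164 ≡ 239 (mod 731)
365 = 256 + 64 + 32 + 8 + 4 + 1 in binary powers of 2.
So 10^365 ≡ 239 · 698 · 273 · 662 · 497 · 10 ≡ 232 (mod 731).
Squaring chain: 232; never reaches −1, so base 10 is a Miller–Rabin witness that 731 is composite.

232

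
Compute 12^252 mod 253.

232

12^1 ≡ 12 (mod 253)
12^2 ≡ 12^2 = 144 ≡ 144 (mod 253)
12^4 ≡ 144^2 = 20736 ≡ 243 (mod 253)
12^8 ≡ 243^2 = 59049 ≡ 100 (mod 253)
12^16 ≡ 100^2 = 10000 ≡ 133 (mod 253)
12^32 ≡ 133^2 = 17689 ≡ 232 (mod 253)
12^64 ≡ 232^2 = 53824 ≡ 188 (mod 253)
12^128 ≡ 188^2 = 35344 ≡ 177 (mod 253)
252 = 128 + 64 + 32 + 16 + 8 + 4 in binary powers of 2.
So 12^252 ≡ 177 · 188 · 232 · 133 · 100 · 243 ≡ 232 (mod 253).
Since 232 ≠ 1, base 12 is a Fermat witness: 253 is composite.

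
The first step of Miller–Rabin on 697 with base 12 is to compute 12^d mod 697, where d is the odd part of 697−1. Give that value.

697 − 1 = 696 = 2^3 · 87, so d = 87.
12^1 ≡ 12 (mod 697)
12^2 ≡ 12^2 = 144 ≡ 144 (mod 697)
12^4 ≡ 144^2 = 20736 ≡ 523 (mod 697)
12^8 ≡ 523^2 = 273529 ≡ 305 (mod 697)
12^16 ≡ 305^2 = 93025 ≡ 324 (mod 697)
12^32 ≡ 324^2 = 104976 ≡ 426 (mod 697)
12^64 ≡ 426^2 = 181476 ≡ 256 (mod 697)
87 = 64 + 16 + 4 + 2 + 1 in binary powers of 2.
So 12^87 ≡ 256 · 324 · 523 · 144 · 12 ≡ 432 (mod 697).
Squaring chain: 432 → 525 → 310; never reaches −1, so base 12 is a Miller–Rabin witness that 697 is composite.

432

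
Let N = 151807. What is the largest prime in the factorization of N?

83

151807 = 31 · 4897
4897 = 59 · 83
83 is prime.
So 151807 = 31 · 59 · 83; the largest prime factor is 83.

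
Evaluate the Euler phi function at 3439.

Factor: 3439 = 19 · 181.
φ(3439) = (19−1) · (181−1) = 18 · 180 = 3240.

3240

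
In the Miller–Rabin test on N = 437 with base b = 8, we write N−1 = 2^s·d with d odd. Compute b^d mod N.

437 − 1 = 436 = 2^2 · 109, so d = 109.
8^1 ≡ 8 (mod 437)
8^2 ≡ 8^2 = 64 ≡ 64 (mod 437)
8^4 ≡ 64^2 = 4096 ≡ 163 (mod 437)
8^8 ≡ 163^2 = 26569 ≡ 349 (mod 437)
8^16 ≡ 349^2 = 121801 ≡ 315 (mod 437)
8^32 ≡ 315^2 = 99225 ≡ 26 (mod 437)
8^64 ≡ 26^2 = 676 ≡ 239 (mod 437)
109 = 64 + 32 + 8 + 4 + 1 in binary powers of 2.
So 8^109 ≡ 239 · 26 · 349 · 163 · 8 ≡ 141 (mod 437).
Squaring chain: 141 → 216; never reaches −1, so base 8 is a Miller–Rabin witness that 437 is composite.

141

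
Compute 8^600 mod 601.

1

8^1 ≡ 8 (mod 601)
8^2 ≡ 8^2 = 64 ≡ 64 (mod 601)
8^4 ≡ 64^2 = 4096 ≡ 490 (mod 601)
8^8 ≡ 490^2 = 240100 ≡ 301 (mod 601)
8^16 ≡ 301^2 = 90601 ≡ 451 (mod 601)
8^32 ≡ 451^2 = 203401 ≡ 263 (mod 601)
8^64 ≡ 263^2 = 69169 ≡ 54 (mod 601)
8^128 ≡ 54^2 = 2916 ≡ 512 (mod 601)
8^256 ≡ 512^2 = 262144 ≡ 108 (mod 601)
8^512 ≡ 108^2 = 11664 ≡ 245 (mod 601)
600 = 512 + 64 + 16 + 8 in binary powers of 2.
So 8^600 ≡ 245 · 54 · 451 · 301 ≡ 1 (mod 601).
Since the result is 1, base 8 gives no evidence that 601 is composite.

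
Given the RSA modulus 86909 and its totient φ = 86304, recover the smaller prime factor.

233

φ(n) = (p−1)(q−1) = n − (p+q) + 1, so p + q = 86909 − 86304 + 1 = 606.
p and q are the roots of t² − 606t + 86909 = 0.
Discriminant: 606² − 4·86909 = 367236 − 347636 = 19600; √19600 = 140.
q = (606 − 140)/2 = 233, p = (606 + 140)/2 = 373.
Check: 233 · 373 = 86909.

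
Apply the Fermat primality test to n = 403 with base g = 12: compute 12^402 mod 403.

12^1 ≡ 12 (mod 403)
12^2 ≡ 12^2 = 144 ≡ 144 (mod 403)
12^4 ≡ 144^2 = 20736 ≡ 183 (mod 403)
12^8 ≡ 183^2 = 33489 ≡ 40 (mod 403)
12^16 ≡ 40^2 = 1600 ≡ 391 (mod 403)
12^32 ≡ 391^2 = 152881 ≡ 144 (mod 403)
12^64 ≡ 144^2 = 20736 ≡ 183 (mod 403)
12^128 ≡ 183^2 = 33489 ≡ 40 (mod 403)
12^256 ≡ 40^2 = 1600 ≡ 391 (mod 403)
402 = 256 + 128 + 16 + 2 in binary powers of 2.
So 12^402 ≡ 391 · 40 · 391 · 144 ≡ 66 (mod 403).
Since 66 ≠ 1, base 12 is a Fermat witness: 403 is composite.

66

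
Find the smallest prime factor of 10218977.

59

10218977 is odd.
Digit sum 35, not divisible by 3.
Ends in 7: not divisible by 5.
7: 10218977 = 7·1459853 + 6
11: 10218977 = 11·928997 + 10
13: 10218977 = 13·786075 + 2
17: 10218977 = 17·601116 + 5
19: 10218977 = 19·537840 + 17
23: 10218977 = 23·444303 + 8
29: 10218977 = 29·352378 + 15
31: 10218977 = 31·329644 + 13
37: 10218977 = 37·276188 + 21
41: 10218977 = 41·249243 + 14
43: 10218977 = 43·237650 + 27
47: 10218977 = 47·217425 + 2
53: 10218977 = 53·192810 + 47
59: 10218977 = 59·173203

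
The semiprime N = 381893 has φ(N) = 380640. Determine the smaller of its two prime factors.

521

φ(n) = (p−1)(q−1) = n − (p+q) + 1, so p + q = 381893 − 380640 + 1 = 1254.
p and q are the roots of t² − 1254t + 381893 = 0.
Discriminant: 1254² − 4·381893 = 1572516 − 1527572 = 44944; √44944 = 212.
q = (1254 − 212)/2 = 521, p = (1254 + 212)/2 = 733.
Check: 521 · 733 = 381893.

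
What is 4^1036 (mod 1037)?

545

4^1 ≡ 4 (mod 1037)
4^2 ≡ 4^2 = 16 ≡ 16 (mod 1037)
4^4 ≡ 16^2 = 256 ≡ 256 (mod 1037)
4^8 ≡ 256^2 = 65536 ≡ 205 (mod 1037)
4^16 ≡ 205^2 = 42025 ≡ 545 (mod 1037)
4^32 ≡ 545^2 = 297025 ≡ 443 (mod 1037)
4^64 ≡ 443^2 = 196249 ≡ 256 (mod 1037)
4^128 ≡ 256^2 = 65536 ≡ 205 (mod 1037)
4^256 ≡ 205^2 = 42025 ≡ 545 (mod 1037)
4^512 ≡ 545^2 = 297025 ≡ 443 (mod 1037)
4^1024 ≡ 443^2 = 196249 ≡ 256 (mod 1037)
1036 = 1024 + 8 + 4 in binary powers of 2.
So 4^1036 ≡ 256 · 205 · 256 ≡ 545 (mod 1037).
Since 545 ≠ 1, base 4 is a Fermat witness: 1037 is composite.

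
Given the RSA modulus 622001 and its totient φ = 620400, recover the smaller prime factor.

661

φ(n) = (p−1)(q−1) = n − (p+q) + 1, so p + q = 622001 − 620400 + 1 = 1602.
p and q are the roots of t² − 1602t + 622001 = 0.
Discriminant: 1602² − 4·622001 = 2566404 − 2488004 = 78400; √78400 = 280.
q = (1602 − 280)/2 = 661, p = (1602 + 280)/2 = 941.
Check: 661 · 941 = 622001.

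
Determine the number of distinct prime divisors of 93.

2

93 = 3 · 31
93 = 3 · 31, which has 2 distinct prime factors.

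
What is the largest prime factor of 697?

697 = 17 · 41
41 is prime.
So 697 = 17 · 41; the largest prime factor is 41.

41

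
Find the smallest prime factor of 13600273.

97

13600273 is odd.
Digit sum 22, not divisible by 3.
Ends in 3: not divisible by 5.
7: 13600273 = 7·1942896 + 1
11: 13600273 = 11·1236388 + 5
13: 13600273 = 13·1046174 + 11
17: 13600273 = 17·800016 + 1
19: 13600273 = 19·715803 + 16
23: 13600273 = 23·591316 + 5
29: 13600273 = 29·468974 + 27
31: 13600273 = 31·438718 + 15
37: 13600273 = 37·367574 + 35
41: 13600273 = 41·331713 + 40
43: 13600273 = 43·316285 + 18
47: 13600273 = 47·289367 + 24
53: 13600273 = 53·256608 + 49
59: 13600273 = 59·230513 + 6
61: 13600273 = 61·222955 + 18
67: 13600273 = 67·202989 + 10
71: 13600273 = 71·191553 + 10
73: 13600273 = 73·186305 + 8
79: 13600273 = 79·172155 + 28
83: 13600273 = 83·163858 + 59
89: 13600273 = 89·152812 + 5
97: 13600273 = 97·140209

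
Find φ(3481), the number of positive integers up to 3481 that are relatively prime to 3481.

Factor: 3481 = 59^2.
φ(3481) = 59^1·(59−1) = 3422.

3422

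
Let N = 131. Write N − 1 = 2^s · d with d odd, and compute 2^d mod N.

131 − 1 = 130 = 2^1 · 65, so d = 65.
2^1 ≡ 2 (mod 131)
2^2 ≡ 2^2 = 4 ≡ 4 (mod 131)
2^4 ≡ 4^2 = 16 ≡ 16 (mod 131)
2^8 ≡ 16^2 = 256 ≡ 125 (mod 131)
2^16 ≡ 125^2 = 15625 ≡ 36 (mod 131)
2^32 ≡ 36^2 = 1296 ≡ 117 (mod 131)
2^64 ≡ 117^2 = 13689 ≡ 65 (mod 131)
65 = 64 + 1 in binary powers of 2.
So 2^65 ≡ 65 · 2 ≡ 130 (mod 131).
Since 2^d ≡ 130 (mod 131), base 2 does not prove 131 composite.

130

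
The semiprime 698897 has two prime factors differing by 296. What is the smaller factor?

Since p = q + 296, we have 698897 = q(q + 296), so q² + 296q − 698897 = 0.
Discriminant: 296² + 4·698897 = 87616 + 2795588 = 2883204; √2883204 = 1698.
q = (−296 + 1698)/2 = 701, and p = q + 296 = 997.
Check: 701 · 997 = 698897.

701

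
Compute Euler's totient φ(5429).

5280

Factor: 5429 = 61 · 89.
φ(5429) = (61−1) · (89−1) = 60 · 88 = 5280.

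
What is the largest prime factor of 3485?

41

3485 = 5 · 697
697 = 17 · 41
41 is prime.
So 3485 = 5 · 17 · 41; the largest prime factor is 41.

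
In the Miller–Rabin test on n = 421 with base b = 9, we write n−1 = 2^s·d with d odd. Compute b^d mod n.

421 − 1 = 420 = 2^2 · 105, so d = 105.
9^1 ≡ 9 (mod 421)
9^2 ≡ 9^2 = 81 ≡ 81 (mod 421)
9^4 ≡ 81^2 = 6561 ≡ 246 (mod 421)
9^8 ≡ 246^2 = 60516 ≡ 313 (mod 421)
9^16 ≡ 313^2 = 97969 ≡ 297 (mod 421)
9^32 ≡ 297^2 = 88209 ≡ 220 (mod 421)
9^64 ≡ 220^2 = 48400 ≡ 406 (mod 421)
105 = 64 + 32 + 8 + 1 in binary powers of 2.
So 9^105 ≡ 406 · 220 · 313 · 9 ≡ 1 (mod 421).
Since 9^d ≡ 1 (mod 421), base 9 does not prove 421 composite.

1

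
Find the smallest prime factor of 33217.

33217 is odd.
Digit sum 16, not divisible by 3.
Ends in 7: not divisible by 5.
7: 33217 = 7·4745 + 2
11: 33217 = 11·3019 + 8
13: 33217 = 13·2555 + 2
17: 33217 = 17·1953 + 16
19: 33217 = 19·1748 + 5
23: 33217 = 23·1444 + 5
29: 33217 = 29·1145 + 12
31: 33217 = 31·1071 + 16
37: 33217 = 37·897 + 28
41: 33217 = 41·810 + 7
43: 33217 = 43·772 + 21
47: 33217 = 47·706 + 35
53: 33217 = 53·626 + 39
59: 33217 = 59·563

59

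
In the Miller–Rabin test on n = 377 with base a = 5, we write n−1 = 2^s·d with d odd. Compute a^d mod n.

138

377 − 1 = 376 = 2^3 · 47, so d = 47.
5^1 ≡ 5 (mod 377)
5^2 ≡ 5^2 = 25 ≡ 25 (mod 377)
5^4 ≡ 25^2 = 625 ≡ 248 (mod 377)
5^8 ≡ 248^2 = 61504 ≡ 53 (mod 377)
5^16 ≡ 53^2 = 2809 ≡ 170 (mod 377)
5^32 ≡ 170^2 = 28900 ≡ 248 (mod 377)
47 = 32 + 8 + 4 + 2 + 1 in binary powers of 2.
So 5^47 ≡ 248 · 53 · 248 · 25 · 5 ≡ 138 (mod 377).
Squaring chain: 138 → 194 → 313; never reaches −1, so base 5 is a Miller–Rabin witness that 377 is composite.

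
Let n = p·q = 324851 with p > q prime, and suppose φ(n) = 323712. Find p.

φ(n) = (p−1)(q−1) = n − (p+q) + 1, so p + q = 324851 − 323712 + 1 = 1140.
p and q are the roots of t² − 1140t + 324851 = 0.
Discriminant: 1140² − 4·324851 = 1299600 − 1299404 = 196; √196 = 14.
q = (1140 − 14)/2 = 563, p = (1140 + 14)/2 = 577.
Check: 563 · 577 = 324851.

577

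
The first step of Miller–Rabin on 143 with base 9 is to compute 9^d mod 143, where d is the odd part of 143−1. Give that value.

143 − 1 = 142 = 2^1 · 71, so d = 71.
9^1 ≡ 9 (mod 143)
9^2 ≡ 9^2 = 81 ≡ 81 (mod 143)
9^4 ≡ 81^2 = 6561 ≡ 126 (mod 143)
9^8 ≡ 126^2 = 15876 ≡ 3 (mod 143)
9^16 ≡ 3^2 = 9 ≡ 9 (mod 143)
9^32 ≡ 9^2 = 81 ≡ 81 (mod 143)
9^64 ≡ 81^2 = 6561 ≡ 126 (mod 143)
71 = 64 + 4 + 2 + 1 in binary powers of 2.
So 9^71 ≡ 126 · 126 · 81 · 9 ≡ 42 (mod 143).
Squaring chain: 42; never reaches −1, so base 9 is a Miller–Rabin witness that 143 is composite.

42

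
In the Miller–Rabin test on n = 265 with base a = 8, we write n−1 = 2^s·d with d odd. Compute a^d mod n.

58

265 − 1 = 264 = 2^3 · 33, so d = 33.
8^1 ≡ 8 (mod 265)
8^2 ≡ 8^2 = 64 ≡ 64 (mod 265)
8^4 ≡ 64^2 = 4096 ≡ 121 (mod 265)
8^8 ≡ 121^2 = 14641 ≡ 66 (mod 265)
8^16 ≡ 66^2 = 4356 ≡ 116 (mod 265)
8^32 ≡ 116^2 = 13456 ≡ 206 (mod 265)
33 = 32 + 1 in binary powers of 2.
So 8^33 ≡ 206 · 8 ≡ 58 (mod 265).
Squaring chain: 58 → 184 → 201; never reaches −1, so base 8 is a Miller–Rabin witness that 265 is composite.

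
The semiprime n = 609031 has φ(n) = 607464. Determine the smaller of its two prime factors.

709

φ(n) = (p−1)(q−1) = n − (p+q) + 1, so p + q = 609031 − 607464 + 1 = 1568.
p and q are the roots of t² − 1568t + 609031 = 0.
Discriminant: 1568² − 4·609031 = 2458624 − 2436124 = 22500; √22500 = 150.
q = (1568 − 150)/2 = 709, p = (1568 + 150)/2 = 859.
Check: 709 · 859 = 609031.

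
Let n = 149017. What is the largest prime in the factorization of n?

31

149017 = 11 · 13547
13547 = 19 · 713
713 = 23 · 31
31 is prime.
So 149017 = 11 · 19 · 23 · 31; the largest prime factor is 31.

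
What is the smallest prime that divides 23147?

79

23147 is odd.
Digit sum 17, not divisible by 3.
Ends in 7: not divisible by 5.
7: 23147 = 7·3306 + 5
11: 23147 = 11·2104 + 3
13: 23147 = 13·1780 + 7
17: 23147 = 17·1361 + 10
19: 23147 = 19·1218 + 5
23: 23147 = 23·1006 + 9
29: 23147 = 29·798 + 5
31: 23147 = 31·746 + 21
37: 23147 = 37·625 + 22
41: 23147 = 41·564 + 23
43: 23147 = 43·538 + 13
47: 23147 = 47·492 + 23
53: 23147 = 53·436 + 39
59: 23147 = 59·392 + 19
61: 23147 = 61·379 + 28
67: 23147 = 67·345 + 32
71: 23147 = 71·326 + 1
73: 23147 = 73·317 + 6
79: 23147 = 79·293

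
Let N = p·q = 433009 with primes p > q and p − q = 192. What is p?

761

Since p = q + 192, we have 433009 = q(q + 192), so q² + 192q − 433009 = 0.
Discriminant: 192² + 4·433009 = 36864 + 1732036 = 1768900; √1768900 = 1330.
q = (−192 + 1330)/2 = 569, and p = q + 192 = 761.
Check: 569 · 761 = 433009.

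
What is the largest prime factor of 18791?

43

18791 = 19 · 989
989 = 23 · 43
43 is prime.
So 18791 = 19 · 23 · 43; the largest prime factor is 43.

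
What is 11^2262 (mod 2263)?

2093

11^1 ≡ 11 (mod 2263)
11^2 ≡ 11^2 = 121 ≡ 121 (mod 2263)
11^4 ≡ 121^2 = 14641 ≡ 1063 (mod 2263)
11^8 ≡ 1063^2 = 1129969 ≡ 732 (mod 2263)
11^16 ≡ 732^2 = 535824 ≡ 1756 (mod 2263)
11^32 ≡ 1756^2 = 3083536 ≡ 1330 (mod 2263)
11^64 ≡ 1330^2 = 1768900 ≡ 1497 (mod 2263)
11^128 ≡ 1497^2 = 2241009 ≡ 639 (mod 2263)
11^256 ≡ 639^2 = 408321 ≡ 981 (mod 2263)
11^512 ≡ 981^2 = 962361 ≡ 586 (mod 2263)
11^1024 ≡ 586^2 = 343396 ≡ 1683 (mod 2263)
11^2048 ≡ 1683^2 = 2832489 ≡ 1476 (mod 2263)
2262 = 2048 + 128 + 64 + 16 + 4 + 2 in binary powers of 2.
So 11^2262 ≡ 1476 · 639 · 1497 · 1756 · 1063 · 121 ≡ 2093 (mod 2263).
Since 2093 ≠ 1, base 11 is a Fermat witness: 2263 is composite.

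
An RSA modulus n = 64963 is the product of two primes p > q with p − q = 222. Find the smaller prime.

167

Since p = q + 222, we have 64963 = q(q + 222), so q² + 222q − 64963 = 0.
Discriminant: 222² + 4·64963 = 49284 + 259852 = 309136; √309136 = 556.
q = (−222 + 556)/2 = 167, and p = q + 222 = 389.
Check: 167 · 389 = 64963.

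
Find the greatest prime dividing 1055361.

1055361 = 3 · 351787
351787 = 61 · 5767
5767 = 73 · 79
79 is prime.
So 1055361 = 3 · 61 · 73 · 79; the largest prime factor is 79.

79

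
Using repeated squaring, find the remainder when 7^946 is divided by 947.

7^1 ≡ 7 (mod 947)
7^2 ≡ 7^2 = 49 ≡ 49 (mod 947)
7^4 ≡ 49^2 = 2401 ≡ 507 (mod 947)
7^8 ≡ 507^2 = 257049 ≡ 412 (mod 947)
7^16 ≡ 412^2 = 169744 ≡ 231 (mod 947)
7^32 ≡ 231^2 = 53361 ≡ 329 (mod 947)
7^64 ≡ 329^2 = 108241 ≡ 283 (mod 947)
7^128 ≡ 283^2 = 80089 ≡ 541 (mod 947)
7^256 ≡ 541^2 = 292681 ≡ 58 (mod 947)
7^512 ≡ 58^2 = 3364 ≡ 523 (mod 947)
946 = 512 + 256 + 128 + 32 + 16 + 2 in binary powers of 2.
So 7^946 ≡ 523 · 58 · 541 · 329 · 231 · 49 ≡ 1 (mod 947).
Since the result is 1, base 7 gives no evidence that 947 is composite.

1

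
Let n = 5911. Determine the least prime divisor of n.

23

5911 is odd.
Digit sum 16, not divisible by 3.
Ends in 1: not divisible by 5.
7: 5911 = 7·844 + 3
11: 5911 = 11·537 + 4
13: 5911 = 13·454 + 9
17: 5911 = 17·347 + 12
19: 5911 = 19·311 + 2
23: 5911 = 23·257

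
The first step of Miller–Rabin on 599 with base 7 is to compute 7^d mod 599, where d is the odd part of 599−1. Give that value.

599 − 1 = 598 = 2^1 · 299, so d = 299.
7^1 ≡ 7 (mod 599)
7^2 ≡ 7^2 = 49 ≡ 49 (mod 599)
7^4 ≡ 49^2 = 2401 ≡ 5 (mod 599)
7^8 ≡ 5^2 = 25 ≡ 25 (mod 599)
7^16 ≡ 25^2 = 625 ≡ 26 (mod 599)
7^32 ≡ 26^2 = 676 ≡ 77 (mod 599)
7^64 ≡ 77^2 = 5929 ≡ 538 (mod 599)
7^128 ≡ 538^2 = 289444 ≡ 127 (mod 599)
7^256 ≡ 127^2 = 16129 ≡ 555 (mod 599)
299 = 256 + 32 + 8 + 2 + 1 in binary powers of 2.
So 7^299 ≡ 555 · 77 · 25 · 49 · 7 ≡ 598 (mod 599).
Since 7^d ≡ 598 (mod 599), base 7 does not prove 599 composite.

598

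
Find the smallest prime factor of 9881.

41

9881 is odd.
Digit sum 26, not divisible by 3.
Ends in 1: not divisible by 5.
7: 9881 = 7·1411 + 4
11: 9881 = 11·898 + 3
13: 9881 = 13·760 + 1
17: 9881 = 17·581 + 4
19: 9881 = 19·520 + 1
23: 9881 = 23·429 + 14
29: 9881 = 29·340 + 21
31: 9881 = 31·318 + 23
37: 9881 = 37·267 + 2
41: 9881 = 41·241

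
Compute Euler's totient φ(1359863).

1320760

Factor: 1359863 = 71 · 107 · 179.
φ(1359863) = (71−1) · (107−1) · (179−1) = 70 · 106 · 178 = 1320760.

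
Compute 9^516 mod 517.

383

9^1 ≡ 9 (mod 517)
9^2 ≡ 9^2 = 81 ≡ 81 (mod 517)
9^4 ≡ 81^2 = 6561 ≡ 357 (mod 517)
9^8 ≡ 357^2 = 127449 ≡ 267 (mod 517)
9^16 ≡ 267^2 = 71289 ≡ 460 (mod 517)
9^32 ≡ 460^2 = 211600 ≡ 147 (mod 517)
9^64 ≡ 147^2 = 21609 ≡ 412 (mod 517)
9^128 ≡ 412^2 = 169744 ≡ 168 (mod 517)
9^256 ≡ 168^2 = 28224 ≡ 306 (mod 517)
9^512 ≡ 306^2 = 93636 ≡ 59 (mod 517)
516 = 512 + 4 in binary powers of 2.
So 9^516 ≡ 59 · 357 ≡ 383 (mod 517).
Since 383 ≠ 1, base 9 is a Fermat witness: 517 is composite.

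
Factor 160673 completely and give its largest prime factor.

160673 = 31 · 5183
5183 = 71 · 73
73 is prime.
So 160673 = 31 · 71 · 73; the largest prime factor is 73.

73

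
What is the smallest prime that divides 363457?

363457 is odd.
Digit sum 28, not divisible by 3.
Ends in 7: not divisible by 5.
7: 363457 = 7·51922 + 3
11: 363457 = 11·33041 + 6
13: 363457 = 13·27958 + 3
17: 363457 = 17·21379 + 14
19: 363457 = 19·19129 + 6
23: 363457 = 23·15802 + 11
29: 363457 = 29·12533

29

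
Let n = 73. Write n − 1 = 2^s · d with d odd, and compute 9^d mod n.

73 − 1 = 72 = 2^3 · 9, so d = 9.
9^1 ≡ 9 (mod 73)
9^2 ≡ 9^2 = 81 ≡ 8 (mod 73)
9^4 ≡ 8^2 = 64 ≡ 64 (mod 73)
9^8 ≡ 64^2 = 4096 ≡ 8 (mod 73)
9 = 8 + 1 in binary powers of 2.
So 9^9 ≡ 8 · 9 ≡ 72 (mod 73).
Since 9^d ≡ 72 (mod 73), base 9 does not prove 73 composite.

72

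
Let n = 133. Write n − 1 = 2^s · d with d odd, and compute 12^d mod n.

132

133 − 1 = 132 = 2^2 · 33, so d = 33.
12^1 ≡ 12 (mod 133)
12^2 ≡ 12^2 = 144 ≡ 11 (mod 133)
12^4 ≡ 11^2 = 121 ≡ 121 (mod 133)
12^8 ≡ 121^2 = 14641 ≡ 11 (mod 133)
12^16 ≡ 11^2 = 121 ≡ 121 (mod 133)
12^32 ≡ 121^2 = 14641 ≡ 11 (mod 133)
33 = 32 + 1 in binary powers of 2.
So 12^33 ≡ 11 · 12 ≡ 132 (mod 133).
Since 12^d ≡ 132 (mod 133), base 12 does not prove 133 composite.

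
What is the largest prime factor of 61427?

61

61427 = 19 · 3233
3233 = 53 · 61
61 is prime.
So 61427 = 19 · 53 · 61; the largest prime factor is 61.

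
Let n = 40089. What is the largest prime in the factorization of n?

40089 = 3 · 13363
13363 = 7 · 1909
1909 = 23 · 83
83 is prime.
So 40089 = 3 · 7 · 23 · 83; the largest prime factor is 83.

83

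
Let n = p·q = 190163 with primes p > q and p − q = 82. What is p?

479

Since p = q + 82, we have 190163 = q(q + 82), so q² + 82q − 190163 = 0.
Discriminant: 82² + 4·190163 = 6724 + 760652 = 767376; √767376 = 876.
q = (−82 + 876)/2 = 397, and p = q + 82 = 479.
Check: 397 · 479 = 190163.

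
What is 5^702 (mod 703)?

628

5^1 ≡ 5 (mod 703)
5^2 ≡ 5^2 = 25 ≡ 25 (mod 703)
5^4 ≡ 25^2 = 625 ≡ 625 (mod 703)
5^8 ≡ 625^2 = 390625 ≡ 460 (mod 703)
5^16 ≡ 460^2 = 211600 ≡ 700 (mod 703)
5^32 ≡ 700^2 = 490000 ≡ 9 (mod 703)
5^64 ≡ 9^2 = 81 ≡ 81 (mod 703)
5^128 ≡ 81^2 = 6561 ≡ 234 (mod 703)
5^256 ≡ 234^2 = 54756 ≡ 625 (mod 703)
5^512 ≡ 625^2 = 390625 ≡ 460 (mod 703)
702 = 512 + 128 + 32 + 16 + 8 + 4 + 2 in binary powers of 2.
So 5^702 ≡ 460 · 234 · 9 · 700 · 460 · 625 · 25 ≡ 628 (mod 703).
Since 628 ≠ 1, base 5 is a Fermat witness: 703 is composite.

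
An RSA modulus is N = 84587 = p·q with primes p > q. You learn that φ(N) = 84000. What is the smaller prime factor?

251

φ(n) = (p−1)(q−1) = n − (p+q) + 1, so p + q = 84587 − 84000 + 1 = 588.
p and q are the roots of t² − 588t + 84587 = 0.
Discriminant: 588² − 4·84587 = 345744 − 338348 = 7396; √7396 = 86.
q = (588 − 86)/2 = 251, p = (588 + 86)/2 = 337.
Check: 251 · 337 = 84587.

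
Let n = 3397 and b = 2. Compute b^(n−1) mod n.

2062

2^1 ≡ 2 (mod 3397)
2^2 ≡ 2^2 = 4 ≡ 4 (mod 3397)
2^4 ≡ 4^2 = 16 ≡ 16 (mod 3397)
2^8 ≡ 16^2 = 256 ≡ 256 (mod 3397)
2^16 ≡ 256^2 = 65536 ≡ 993 (mod 3397)
2^32 ≡ 993^2 = 986049 ≡ 919 (mod 3397)
2^64 ≡ 919^2 = 844561 ≡ 2105 (mod 3397)
2^128 ≡ 2105^2 = 4431025 ≡ 1337 (mod 3397)
2^256 ≡ 1337^2 = 1787569 ≡ 747 (mod 3397)
2^512 ≡ 747^2 = 558009 ≡ 901 (mod 3397)
2^1024 ≡ 901^2 = 811801 ≡ 3315 (mod 3397)
2^2048 ≡ 3315^2 = 10989225 ≡ 3327 (mod 3397)
3396 = 2048 + 1024 + 256 + 64 + 4 in binary powers of 2.
So 2^3396 ≡ 3327 · 3315 · 747 · 2105 · 16 ≡ 2062 (mod 3397).
Since 2062 ≠ 1, base 2 is a Fermat witness: 3397 is composite.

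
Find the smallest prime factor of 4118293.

61

4118293 is odd.
Digit sum 28, not divisible by 3.
Ends in 3: not divisible by 5.
7: 4118293 = 7·588327 + 4
11: 4118293 = 11·374390 + 3
13: 4118293 = 13·316791 + 10
17: 4118293 = 17·242252 + 9
19: 4118293 = 19·216752 + 5
23: 4118293 = 23·179056 + 5
29: 4118293 = 29·142010 + 3
31: 4118293 = 31·132848 + 5
37: 4118293 = 37·111305 + 8
41: 4118293 = 41·100446 + 7
43: 4118293 = 43·95774 + 11
47: 4118293 = 47·87623 + 12
53: 4118293 = 53·77703 + 34
59: 4118293 = 59·69801 + 34
61: 4118293 = 61·67513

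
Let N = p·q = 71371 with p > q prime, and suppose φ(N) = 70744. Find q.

φ(n) = (p−1)(q−1) = n − (p+q) + 1, so p + q = 71371 − 70744 + 1 = 628.
p and q are the roots of t² − 628t + 71371 = 0.
Discriminant: 628² − 4·71371 = 394384 − 285484 = 108900; √108900 = 330.
q = (628 − 330)/2 = 149, p = (628 + 330)/2 = 479.
Check: 149 · 479 = 71371.

149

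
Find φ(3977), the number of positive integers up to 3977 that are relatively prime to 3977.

Factor: 3977 = 41 · 97.
φ(3977) = (41−1) · (97−1) = 40 · 96 = 3840.

3840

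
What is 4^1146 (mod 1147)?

4^1 ≡ 4 (mod 1147)
4^2 ≡ 4^2 = 16 ≡ 16 (mod 1147)
4^4 ≡ 16^2 = 256 ≡ 256 (mod 1147)
4^8 ≡ 256^2 = 65536 ≡ 157 (mod 1147)
4^16 ≡ 157^2 = 24649 ≡ 562 (mod 1147)
4^32 ≡ 562^2 = 315844 ≡ 419 (mod 1147)
4^64 ≡ 419^2 = 175561 ≡ 70 (mod 1147)
4^128 ≡ 70^2 = 4900 ≡ 312 (mod 1147)
4^256 ≡ 312^2 = 97344 ≡ 996 (mod 1147)
4^512 ≡ 996^2 = 992016 ≡ 1008 (mod 1147)
4^1024 ≡ 1008^2 = 1016064 ≡ 969 (mod 1147)
1146 = 1024 + 64 + 32 + 16 + 8 + 2 in binary powers of 2.
So 4^1146 ≡ 969 · 70 · 419 · 562 · 157 · 16 ≡ 1120 (mod 1147).
Since 1120 ≠ 1, base 4 is a Fermat witness: 1147 is composite.

1120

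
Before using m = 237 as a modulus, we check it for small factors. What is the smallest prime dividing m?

3

237 is odd.
Digit sum 12, divisible by 3.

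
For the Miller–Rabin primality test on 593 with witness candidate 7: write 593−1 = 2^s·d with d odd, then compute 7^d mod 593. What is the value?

499

593 − 1 = 592 = 2^4 · 37, so d = 37.
7^1 ≡ 7 (mod 593)
7^2 ≡ 7^2 = 49 ≡ 49 (mod 593)
7^4 ≡ 49^2 = 2401 ≡ 29 (mod 593)
7^8 ≡ 29^2 = 841 ≡ 248 (mod 593)
7^16 ≡ 248^2 = 61504 ≡ 425 (mod 593)
7^32 ≡ 425^2 = 180625 ≡ 353 (mod 593)
37 = 32 + 4 + 1 in binary powers of 2.
So 7^37 ≡ 353 · 29 · 7 ≡ 499 (mod 593).
Squaring chain: 499 → 534 → 516 → 592; reaches −1, so base 7 does not prove 593 composite.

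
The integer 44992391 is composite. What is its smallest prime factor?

83

44992391 is odd.
Digit sum 41, not divisible by 3.
Ends in 1: not divisible by 5.
7: 44992391 = 7·6427484 + 3
11: 44992391 = 11·4090217 + 4
13: 44992391 = 13·3460953 + 2
17: 44992391 = 17·2646611 + 4
19: 44992391 = 19·2368020 + 11
23: 44992391 = 23·1956190 + 21
29: 44992391 = 29·1551461 + 22
31: 44992391 = 31·1451367 + 14
37: 44992391 = 37·1216010 + 21
41: 44992391 = 41·1097375 + 16
43: 44992391 = 43·1046334 + 29
47: 44992391 = 47·957284 + 43
53: 44992391 = 53·848913 + 2
59: 44992391 = 59·762582 + 53
61: 44992391 = 61·737580 + 11
67: 44992391 = 67·671528 + 15
71: 44992391 = 71·633695 + 46
73: 44992391 = 73·616334 + 9
79: 44992391 = 79·569523 + 74
83: 44992391 = 83·542077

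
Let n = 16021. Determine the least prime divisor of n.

37

16021 is odd.
Digit sum 10, not divisible by 3.
Ends in 1: not divisible by 5.
7: 16021 = 7·2288 + 5
11: 16021 = 11·1456 + 5
13: 16021 = 13·1232 + 5
17: 16021 = 17·942 + 7
19: 16021 = 19·843 + 4
23: 16021 = 23·696 + 13
29: 16021 = 29·552 + 13
31: 16021 = 31·516 + 25
37: 16021 = 37·433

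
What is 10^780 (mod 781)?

243

10^1 ≡ 10 (mod 781)
10^2 ≡ 10^2 = 100 ≡ 100 (mod 781)
10^4 ≡ 100^2 = 10000 ≡ 628 (mod 781)
10^8 ≡ 628^2 = 394384 ≡ 760 (mod 781)
10^16 ≡ 760^2 = 577600 ≡ 441 (mod 781)
10^32 ≡ 441^2 = 194481 ≡ 12 (mod 781)
10^64 ≡ 12^2 = 144 ≡ 144 (mod 781)
10^128 ≡ 144^2 = 20736 ≡ 430 (mod 781)
10^256 ≡ 430^2 = 184900 ≡ 584 (mod 781)
10^512 ≡ 584^2 = 341056 ≡ 540 (mod 781)
780 = 512 + 256 + 8 + 4 in binary powers of 2.
So 10^780 ≡ 540 · 584 · 760 · 628 ≡ 243 (mod 781).
Since 243 ≠ 1, base 10 is a Fermat witness: 781 is composite.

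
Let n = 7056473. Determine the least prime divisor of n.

53

7056473 is odd.
Digit sum 32, not divisible by 3.
Ends in 3: not divisible by 5.
7: 7056473 = 7·1008067 + 4
11: 7056473 = 11·641497 + 6
13: 7056473 = 13·542805 + 8
17: 7056473 = 17·415086 + 11
19: 7056473 = 19·371393 + 6
23: 7056473 = 23·306803 + 4
29: 7056473 = 29·243326 + 19
31: 7056473 = 31·227628 + 5
37: 7056473 = 37·190715 + 18
41: 7056473 = 41·172109 + 4
43: 7056473 = 43·164104 + 1
47: 7056473 = 47·150137 + 34
53: 7056473 = 53·133141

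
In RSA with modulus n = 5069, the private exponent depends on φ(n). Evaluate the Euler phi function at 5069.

Factor: 5069 = 37 · 137.
φ(5069) = (37−1) · (137−1) = 36 · 136 = 4896.

4896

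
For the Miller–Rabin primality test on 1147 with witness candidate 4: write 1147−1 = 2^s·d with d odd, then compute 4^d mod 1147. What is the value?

529

1147 − 1 = 1146 = 2^1 · 573, so d = 573.
4^1 ≡ 4 (mod 1147)
4^2 ≡ 4^2 = 16 ≡ 16 (mod 1147)
4^4 ≡ 16^2 = 256 ≡ 256 (mod 1147)
4^8 ≡ 256^2 = 65536 ≡ 157 (mod 1147)
4^16 ≡ 157^2 = 24649 ≡ 562 (mod 1147)
4^32 ≡ 562^2 = 315844 ≡ 419 (mod 1147)
4^64 ≡ 419^2 = 175561 ≡ 70 (mod 1147)
4^128 ≡ 70^2 = 4900 ≡ 312 (mod 1147)
4^256 ≡ 312^2 = 97344 ≡ 996 (mod 1147)
4^512 ≡ 996^2 = 992016 ≡ 1008 (mod 1147)
573 = 512 + 32 + 16 + 8 + 4 + 1 in binary powers of 2.
So 4^573 ≡ 1008 · 419 · 562 · 157 · 256 · 4 ≡ 529 (mod 1147).
Squaring chain: 529; never reaches −1, so base 4 is a Miller–Rabin witness that 1147 is composite.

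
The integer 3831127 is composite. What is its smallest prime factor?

67

3831127 is odd.
Digit sum 25, not divisible by 3.
Ends in 7: not divisible by 5.
7: 3831127 = 7·547303 + 6
11: 3831127 = 11·348284 + 3
13: 3831127 = 13·294702 + 1
17: 3831127 = 17·225360 + 7
19: 3831127 = 19·201638 + 5
23: 3831127 = 23·166570 + 17
29: 3831127 = 29·132107 + 24
31: 3831127 = 31·123584 + 23
37: 3831127 = 37·103543 + 36
41: 3831127 = 41·93442 + 5
43: 3831127 = 43·89095 + 42
47: 3831127 = 47·81513 + 16
53: 3831127 = 53·72285 + 22
59: 3831127 = 59·64934 + 21
61: 3831127 = 61·62805 + 22
67: 3831127 = 67·57181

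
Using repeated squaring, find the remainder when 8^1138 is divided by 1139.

8^1 ≡ 8 (mod 1139)
8^2 ≡ 8^2 = 64 ≡ 64 (mod 1139)
8^4 ≡ 64^2 = 4096 ≡ 679 (mod 1139)
8^8 ≡ 679^2 = 461041 ≡ 885 (mod 1139)
8^16 ≡ 885^2 = 783225 ≡ 732 (mod 1139)
8^32 ≡ 732^2 = 535824 ≡ 494 (mod 1139)
8^64 ≡ 494^2 = 244036 ≡ 290 (mod 1139)
8^128 ≡ 290^2 = 84100 ≡ 953 (mod 1139)
8^256 ≡ 953^2 = 908209 ≡ 426 (mod 1139)
8^512 ≡ 426^2 = 181476 ≡ 375 (mod 1139)
8^1024 ≡ 375^2 = 140625 ≡ 528 (mod 1139)
1138 = 1024 + 64 + 32 + 16 + 2 in binary powers of 2.
So 8^1138 ≡ 528 · 290 · 494 · 732 · 64 ≡ 1067 (mod 1139).
Since 1067 ≠ 1, base 8 is a Fermat witness: 1139 is composite.

1067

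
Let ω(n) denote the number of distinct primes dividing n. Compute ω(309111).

5

309111 = 3 · 103037
103037 = 11 · 9367
9367 = 17 · 551
551 = 19 · 29
309111 = 3 · 11 · 17 · 19 · 29, which has 5 distinct prime factors.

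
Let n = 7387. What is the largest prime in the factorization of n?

89

7387 = 83 · 89
89 is prime.
So 7387 = 83 · 89; the largest prime factor is 89.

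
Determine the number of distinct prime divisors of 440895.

440895 = 3 · 146965
146965 = 5 · 29393
29393 = 7 · 4199
4199 = 13 · 323
323 = 17 · 19
440895 = 3 · 5 · 7 · 13 · 17 · 19, which has 6 distinct prime factors.

6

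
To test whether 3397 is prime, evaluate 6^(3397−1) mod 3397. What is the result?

6^1 ≡ 6 (mod 3397)
6^2 ≡ 6^2 = 36 ≡ 36 (mod 3397)
6^4 ≡ 36^2 = 1296 ≡ 1296 (mod 3397)
6^8 ≡ 1296^2 = 1679616 ≡ 1498 (mod 3397)
6^16 ≡ 1498^2 = 2244004 ≡ 1984 (mod 3397)
6^32 ≡ 1984^2 = 3936256 ≡ 2530 (mod 3397)
6^64 ≡ 2530^2 = 6400900 ≡ 952 (mod 3397)
6^128 ≡ 952^2 = 906304 ≡ 2702 (mod 3397)
6^256 ≡ 2702^2 = 7300804 ≡ 651 (mod 3397)
6^512 ≡ 651^2 = 423801 ≡ 2573 (mod 3397)
6^1024 ≡ 2573^2 = 6620329 ≡ 2973 (mod 3397)
6^2048 ≡ 2973^2 = 8838729 ≡ 3132 (mod 3397)
3396 = 2048 + 1024 + 256 + 64 + 4 in binary powers of 2.
So 6^3396 ≡ 3132 · 2973 · 651 · 952 · 1296 ≡ 732 (mod 3397).
Since 732 ≠ 1, base 6 is a Fermat witness: 3397 is composite.

732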